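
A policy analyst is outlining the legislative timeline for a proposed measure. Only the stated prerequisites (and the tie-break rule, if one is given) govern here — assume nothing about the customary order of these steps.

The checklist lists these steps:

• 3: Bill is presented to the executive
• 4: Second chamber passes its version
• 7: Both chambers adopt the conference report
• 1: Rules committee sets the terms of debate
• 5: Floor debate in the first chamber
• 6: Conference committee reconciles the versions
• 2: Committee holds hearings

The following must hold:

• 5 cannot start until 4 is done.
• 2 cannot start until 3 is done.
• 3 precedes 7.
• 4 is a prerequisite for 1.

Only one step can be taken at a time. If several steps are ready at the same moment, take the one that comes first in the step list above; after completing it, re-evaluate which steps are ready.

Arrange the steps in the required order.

3, 4, 7, 1, 5, 6, 2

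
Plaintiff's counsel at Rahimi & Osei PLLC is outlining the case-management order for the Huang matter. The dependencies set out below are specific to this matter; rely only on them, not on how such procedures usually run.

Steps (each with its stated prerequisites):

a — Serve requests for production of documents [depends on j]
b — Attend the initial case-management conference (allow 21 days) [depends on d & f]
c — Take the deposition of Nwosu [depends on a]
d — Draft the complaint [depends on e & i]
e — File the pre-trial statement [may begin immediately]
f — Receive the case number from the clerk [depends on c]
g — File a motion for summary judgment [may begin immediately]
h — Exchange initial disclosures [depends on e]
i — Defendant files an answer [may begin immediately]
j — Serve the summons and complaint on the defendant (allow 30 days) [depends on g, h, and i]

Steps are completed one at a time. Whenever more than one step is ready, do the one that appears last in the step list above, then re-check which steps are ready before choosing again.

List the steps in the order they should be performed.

i, g, e, h, j, d, a, c, f, b

i, g and e have no prerequisites; i is listed later, so i is first.
Ready: g and e. g is listed later → g.
That leaves e as the only ready step → e.
Now h and d have their prerequisites met. h is listed later, so h next.
j and d are both available; j is listed later → j.
Now d and a have their prerequisites met. d is listed later, so d next.
Next only a has its prerequisites met → a.
That leaves c as the only ready step → c.
f is the only step now ready → f.
That leaves b as the only ready step → b.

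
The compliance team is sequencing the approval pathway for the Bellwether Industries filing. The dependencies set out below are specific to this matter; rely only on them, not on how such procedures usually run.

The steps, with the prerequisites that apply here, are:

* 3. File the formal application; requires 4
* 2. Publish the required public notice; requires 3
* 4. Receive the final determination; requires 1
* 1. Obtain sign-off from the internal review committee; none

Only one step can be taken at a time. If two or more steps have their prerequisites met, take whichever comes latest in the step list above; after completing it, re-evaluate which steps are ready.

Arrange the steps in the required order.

1, 4, 3, 2

1 has no prerequisites → 1 first.
4 is the only step now ready → 4.
Next only 3 has its prerequisites met → 3.
That leaves 2 as the only ready step → 2.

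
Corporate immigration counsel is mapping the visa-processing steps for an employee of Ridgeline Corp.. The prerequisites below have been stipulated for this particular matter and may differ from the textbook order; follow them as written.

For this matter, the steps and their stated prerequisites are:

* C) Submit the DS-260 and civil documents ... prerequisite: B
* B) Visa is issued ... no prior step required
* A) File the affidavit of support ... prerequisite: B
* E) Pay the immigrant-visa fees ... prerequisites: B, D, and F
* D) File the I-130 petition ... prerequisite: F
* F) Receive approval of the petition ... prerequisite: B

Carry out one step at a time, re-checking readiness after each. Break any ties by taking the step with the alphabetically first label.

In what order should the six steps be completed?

B, A, C, F, D, E

B is the only step with nothing outstanding, so it goes first.
Ready: A, C and F. A has the earlier label → A.
Now C and F have their prerequisites met. C has the earlier label, so C next.
F needed B, now all done → F.
Next only D has its prerequisites met → D.
E needed B, D and F, now all done → E.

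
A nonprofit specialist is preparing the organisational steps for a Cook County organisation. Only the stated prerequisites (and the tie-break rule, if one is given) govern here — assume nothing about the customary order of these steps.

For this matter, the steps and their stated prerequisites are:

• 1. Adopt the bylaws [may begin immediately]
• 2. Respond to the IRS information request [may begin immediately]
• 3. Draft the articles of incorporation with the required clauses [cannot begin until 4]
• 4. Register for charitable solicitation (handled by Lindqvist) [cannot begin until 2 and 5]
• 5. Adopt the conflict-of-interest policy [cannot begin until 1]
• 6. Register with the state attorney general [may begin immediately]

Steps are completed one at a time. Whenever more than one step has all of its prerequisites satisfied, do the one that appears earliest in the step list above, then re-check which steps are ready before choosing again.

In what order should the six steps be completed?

1, 2, 5, 4, 3, 6

1, 2 and 6 have no prerequisites; 1 is listed earlier, so 1 is first.
Now 2, 5 and 6 have their prerequisites met. 2 is listed earlier, so 2 next.
5 and 6 are both available; 5 is listed earlier → 5.
4 now also ready, so the ready set is {4, 6}; 4 is listed earlier → 4.
Ready: 3 and 6. 3 is listed earlier → 3.
6 is the only step now ready → 6.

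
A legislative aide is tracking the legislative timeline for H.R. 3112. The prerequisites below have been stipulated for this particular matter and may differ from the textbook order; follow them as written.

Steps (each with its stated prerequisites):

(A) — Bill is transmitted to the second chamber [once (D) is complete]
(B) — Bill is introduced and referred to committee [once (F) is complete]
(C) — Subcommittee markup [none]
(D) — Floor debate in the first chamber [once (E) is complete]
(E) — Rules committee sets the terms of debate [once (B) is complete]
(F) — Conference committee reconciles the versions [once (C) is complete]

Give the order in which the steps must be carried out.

(C) has no prerequisites → (C) first.
That leaves (F) as the only ready step → (F).
Next only (B) has its prerequisites met → (B).
(E) needed (B), now all done → (E).
(D) needed (E), now all done → (D).
(A) is the only step now ready → (A).

(C), (F), (B), (E), (D), (A)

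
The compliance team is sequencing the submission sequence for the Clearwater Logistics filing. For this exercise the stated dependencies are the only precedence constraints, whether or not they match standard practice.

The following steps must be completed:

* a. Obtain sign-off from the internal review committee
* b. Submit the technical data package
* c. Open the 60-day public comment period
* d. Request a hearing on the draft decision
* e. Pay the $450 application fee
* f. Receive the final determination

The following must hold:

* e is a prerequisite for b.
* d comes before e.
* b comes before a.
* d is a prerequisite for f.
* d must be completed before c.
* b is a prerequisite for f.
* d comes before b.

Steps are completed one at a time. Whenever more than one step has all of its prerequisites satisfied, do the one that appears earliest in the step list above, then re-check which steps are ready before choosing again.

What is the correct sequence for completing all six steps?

d is the only step with nothing outstanding, so it goes first.
Ready: c and e. c is listed earlier → c.
e needed d, now all done → e.
b needed d and e, now all done → b.
Now a and f have their prerequisites met. a is listed earlier, so a next.
f is the only step now ready → f.

d c e b a f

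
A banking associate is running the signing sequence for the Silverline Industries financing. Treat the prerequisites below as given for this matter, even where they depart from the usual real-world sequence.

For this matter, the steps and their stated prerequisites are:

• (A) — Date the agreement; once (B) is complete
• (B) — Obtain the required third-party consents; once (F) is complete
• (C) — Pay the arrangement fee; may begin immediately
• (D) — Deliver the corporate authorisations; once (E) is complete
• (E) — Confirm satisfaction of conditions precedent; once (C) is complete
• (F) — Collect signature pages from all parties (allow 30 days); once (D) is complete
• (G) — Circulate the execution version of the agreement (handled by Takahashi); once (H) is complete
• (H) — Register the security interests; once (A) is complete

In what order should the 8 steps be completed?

(C) (E) (D) (F) (B) (A) (H) (G)

Only (C) has no prerequisites, so it is first.
Next only (E) has its prerequisites met → (E).
(D) needed (E), now all done → (D).
(F) is the only step now ready → (F).
(B) needed (F), now all done → (B).
(A) needed (B), now all done → (A).
(H) needed (A), now all done → (H).
That leaves (G) as the only ready step → (G).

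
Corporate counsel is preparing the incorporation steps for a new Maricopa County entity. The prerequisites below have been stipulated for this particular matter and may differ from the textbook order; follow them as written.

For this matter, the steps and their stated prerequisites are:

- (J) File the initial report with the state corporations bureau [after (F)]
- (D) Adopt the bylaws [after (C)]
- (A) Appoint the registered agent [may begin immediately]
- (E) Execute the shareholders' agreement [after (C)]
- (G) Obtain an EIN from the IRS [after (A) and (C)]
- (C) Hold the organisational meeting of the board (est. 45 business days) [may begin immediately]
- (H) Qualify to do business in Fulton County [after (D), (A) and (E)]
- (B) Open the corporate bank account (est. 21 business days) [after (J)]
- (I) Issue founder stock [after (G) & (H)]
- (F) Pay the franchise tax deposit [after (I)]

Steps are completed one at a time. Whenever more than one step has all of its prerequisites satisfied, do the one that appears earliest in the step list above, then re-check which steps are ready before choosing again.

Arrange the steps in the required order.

(A) and (C) have no prerequisites; (A) is listed earlier, so (A) is first.
(C) is the only step now ready → (C).
Ready: (D), (E) and (G). (D) is listed earlier → (D).
Now (E) and (G) have their prerequisites met. (E) is listed earlier, so (E) next.
(G) and (H) are both available; (G) is listed earlier → (G).
That leaves (H) as the only ready step → (H).
Next only (I) has its prerequisites met → (I).
(F) is the only step now ready → (F).
(J) needed (F), now all done → (J).
(B) needed (J), now all done → (B).

(A) → (C) → (D) → (E) → (G) → (H) → (I) → (F) → (J) → (B)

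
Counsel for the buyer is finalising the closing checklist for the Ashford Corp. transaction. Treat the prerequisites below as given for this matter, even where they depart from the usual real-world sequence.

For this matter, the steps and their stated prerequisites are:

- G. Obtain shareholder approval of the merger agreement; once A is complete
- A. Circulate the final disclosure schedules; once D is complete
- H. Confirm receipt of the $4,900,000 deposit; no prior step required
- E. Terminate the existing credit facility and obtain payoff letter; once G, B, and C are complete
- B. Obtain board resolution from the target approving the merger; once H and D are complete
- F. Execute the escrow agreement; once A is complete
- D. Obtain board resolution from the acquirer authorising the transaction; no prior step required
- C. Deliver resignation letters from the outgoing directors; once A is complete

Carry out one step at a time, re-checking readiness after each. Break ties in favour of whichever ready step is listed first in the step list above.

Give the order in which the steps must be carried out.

H → D → A → G → B → F → C → E

H and D have no prerequisites; H is listed earlier, so H is first.
D is the only step now ready → D.
A and B are both available; A is listed earlier → A.
Ready: G, B, F and C. G is listed earlier → G.
Ready: B, F and C. B is listed earlier → B.
F and C are both available; F is listed earlier → F.
C is the only step now ready → C.
Next only E has its prerequisites met → E.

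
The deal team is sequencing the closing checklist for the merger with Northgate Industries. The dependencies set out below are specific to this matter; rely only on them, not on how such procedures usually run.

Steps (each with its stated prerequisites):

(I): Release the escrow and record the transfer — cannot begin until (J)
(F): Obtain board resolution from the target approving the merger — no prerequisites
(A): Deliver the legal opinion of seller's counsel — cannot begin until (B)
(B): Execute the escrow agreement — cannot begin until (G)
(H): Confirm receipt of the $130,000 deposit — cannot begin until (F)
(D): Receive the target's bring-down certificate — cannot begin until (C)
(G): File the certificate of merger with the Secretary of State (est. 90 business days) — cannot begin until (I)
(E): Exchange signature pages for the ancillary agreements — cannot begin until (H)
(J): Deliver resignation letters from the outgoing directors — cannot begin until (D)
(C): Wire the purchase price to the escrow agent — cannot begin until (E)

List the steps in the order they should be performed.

(F) has no prerequisites → (F) first.
Next only (H) has its prerequisites met → (H).
(E) needed (H), now all done → (E).
That leaves (C) as the only ready step → (C).
Next only (D) has its prerequisites met → (D).
(J) needed (D), now all done → (J).
Next only (I) has its prerequisites met → (I).
That leaves (G) as the only ready step → (G).
Next only (B) has its prerequisites met → (B).
Next only (A) has its prerequisites met → (A).

(F) (H) (E) (C) (D) (J) (I) (G) (B) (A)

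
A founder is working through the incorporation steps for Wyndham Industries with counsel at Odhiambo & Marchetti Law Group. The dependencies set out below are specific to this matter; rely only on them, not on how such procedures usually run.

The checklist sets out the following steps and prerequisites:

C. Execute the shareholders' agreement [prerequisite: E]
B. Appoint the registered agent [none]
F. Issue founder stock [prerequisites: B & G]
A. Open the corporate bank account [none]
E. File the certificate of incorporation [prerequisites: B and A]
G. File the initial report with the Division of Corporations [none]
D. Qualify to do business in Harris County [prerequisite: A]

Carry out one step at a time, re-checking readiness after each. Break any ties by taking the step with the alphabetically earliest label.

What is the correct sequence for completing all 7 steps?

A B D E C G F

A, B and G have no prerequisites; A has the earlier label, so A is first.
Ready: B, D and G. B has the earlier label → B.
E now also ready, so the ready set is {D, E, G}; D has the earlier label → D.
Now E and G have their prerequisites met. E has the earlier label, so E next.
Now C and G have their prerequisites met. C has the earlier label, so C next.
Next only G has its prerequisites met → G.
F needed B and G, now all done → F.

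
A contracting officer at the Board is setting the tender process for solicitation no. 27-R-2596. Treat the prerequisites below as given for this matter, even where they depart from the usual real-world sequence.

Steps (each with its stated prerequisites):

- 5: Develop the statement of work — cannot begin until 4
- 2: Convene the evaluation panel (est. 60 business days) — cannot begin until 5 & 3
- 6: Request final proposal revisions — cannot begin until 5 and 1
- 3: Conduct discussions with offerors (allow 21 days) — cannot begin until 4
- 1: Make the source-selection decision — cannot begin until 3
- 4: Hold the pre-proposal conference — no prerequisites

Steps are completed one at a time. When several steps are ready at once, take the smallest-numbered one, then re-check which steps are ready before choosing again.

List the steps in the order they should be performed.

4, 3, 1, 5, 2, 6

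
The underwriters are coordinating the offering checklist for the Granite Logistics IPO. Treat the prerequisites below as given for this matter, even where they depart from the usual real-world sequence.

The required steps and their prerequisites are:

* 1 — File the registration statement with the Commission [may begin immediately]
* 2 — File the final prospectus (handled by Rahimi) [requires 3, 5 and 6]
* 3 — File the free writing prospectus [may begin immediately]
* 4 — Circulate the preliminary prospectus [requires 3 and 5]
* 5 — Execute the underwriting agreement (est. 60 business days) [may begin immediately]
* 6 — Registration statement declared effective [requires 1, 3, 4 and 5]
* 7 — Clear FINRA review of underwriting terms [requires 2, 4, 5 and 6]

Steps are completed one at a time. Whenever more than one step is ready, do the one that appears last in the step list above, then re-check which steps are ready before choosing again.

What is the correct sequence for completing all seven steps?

5, 3 and 1 have no prerequisites; 5 is listed later, so 5 is first.
Ready: 3 and 1. 3 is listed later → 3.
4 now also ready, so the ready set is {4, 1}; 4 is listed later → 4.
That leaves 1 as the only ready step → 1.
6 needed 5, 4, 3 and 1, now all done → 6.
2 is the only step now ready → 2.
7 needed 6, 5, 4 and 2, now all done → 7.

5 → 3 → 4 → 1 → 6 → 2 → 7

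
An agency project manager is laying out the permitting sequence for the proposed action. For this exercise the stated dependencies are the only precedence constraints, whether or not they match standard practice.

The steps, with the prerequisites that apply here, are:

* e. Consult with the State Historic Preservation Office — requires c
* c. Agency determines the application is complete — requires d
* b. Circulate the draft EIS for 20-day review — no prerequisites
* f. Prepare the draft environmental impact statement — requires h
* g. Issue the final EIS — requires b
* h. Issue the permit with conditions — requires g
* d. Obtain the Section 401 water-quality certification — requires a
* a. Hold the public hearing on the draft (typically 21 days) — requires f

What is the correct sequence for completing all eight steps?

b is the only step with nothing outstanding, so it goes first.
g needed b, now all done → g.
Next only h has its prerequisites met → h.
f needed h, now all done → f.
a is the only step now ready → a.
That leaves d as the only ready step → d.
c is the only step now ready → c.
e is the only step now ready → e.

b g h f a d c e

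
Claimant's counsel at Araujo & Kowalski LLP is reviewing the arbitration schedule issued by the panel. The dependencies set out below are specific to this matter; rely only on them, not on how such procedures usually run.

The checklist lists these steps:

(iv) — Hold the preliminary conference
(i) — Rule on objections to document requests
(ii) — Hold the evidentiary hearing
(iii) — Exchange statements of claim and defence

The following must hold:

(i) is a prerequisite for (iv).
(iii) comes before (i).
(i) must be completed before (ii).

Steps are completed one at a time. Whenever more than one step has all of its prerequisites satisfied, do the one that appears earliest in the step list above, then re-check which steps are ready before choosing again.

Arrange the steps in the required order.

(iii), (i), (iv), (ii)

(iii) has no prerequisites → (iii) first.
(i) is the only step now ready → (i).
Now (iv) and (ii) have their prerequisites met. (iv) is listed earlier, so (iv) next.
Next only (ii) has its prerequisites met → (ii).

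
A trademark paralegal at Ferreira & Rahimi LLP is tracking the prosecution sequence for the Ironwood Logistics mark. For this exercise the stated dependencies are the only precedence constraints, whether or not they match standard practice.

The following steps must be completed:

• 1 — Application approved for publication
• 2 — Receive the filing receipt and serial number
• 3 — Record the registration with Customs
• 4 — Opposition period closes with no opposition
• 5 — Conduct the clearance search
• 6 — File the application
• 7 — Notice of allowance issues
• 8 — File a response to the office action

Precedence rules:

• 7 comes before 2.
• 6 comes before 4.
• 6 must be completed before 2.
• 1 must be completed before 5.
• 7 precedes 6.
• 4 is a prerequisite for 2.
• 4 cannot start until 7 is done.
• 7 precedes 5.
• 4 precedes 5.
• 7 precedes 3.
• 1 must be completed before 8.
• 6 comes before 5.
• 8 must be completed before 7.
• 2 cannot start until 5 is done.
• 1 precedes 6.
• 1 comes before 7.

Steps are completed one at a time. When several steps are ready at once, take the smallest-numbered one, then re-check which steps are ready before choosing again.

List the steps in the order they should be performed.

1, 8, 7, 3, 6, 4, 5, 2

1 is the only step with nothing outstanding, so it goes first.
Next only 8 has its prerequisites met → 8.
Next only 7 has its prerequisites met → 7.
3 and 6 are both available; 3 has the earlier label → 3.
6 needed 1 and 7, now all done → 6.
4 needed 6 and 7, now all done → 4.
Next only 5 has its prerequisites met → 5.
2 is the only step now ready → 2.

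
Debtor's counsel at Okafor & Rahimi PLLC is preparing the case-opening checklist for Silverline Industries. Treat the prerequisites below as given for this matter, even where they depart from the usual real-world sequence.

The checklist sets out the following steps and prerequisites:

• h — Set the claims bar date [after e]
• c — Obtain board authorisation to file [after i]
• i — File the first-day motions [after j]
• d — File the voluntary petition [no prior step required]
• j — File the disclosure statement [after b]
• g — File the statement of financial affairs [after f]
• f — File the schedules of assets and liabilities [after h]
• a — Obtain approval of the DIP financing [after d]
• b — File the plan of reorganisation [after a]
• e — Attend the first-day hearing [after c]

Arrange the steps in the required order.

d, a, b, j, i, c, e, h, f, g

Only d has no prerequisites, so it is first.
a is the only step now ready → a.
b needed a, now all done → b.
j needed b, now all done → j.
i needed j, now all done → i.
c is the only step now ready → c.
e needed c, now all done → e.
Next only h has its prerequisites met → h.
f needed h, now all done → f.
Next only g has its prerequisites met → g.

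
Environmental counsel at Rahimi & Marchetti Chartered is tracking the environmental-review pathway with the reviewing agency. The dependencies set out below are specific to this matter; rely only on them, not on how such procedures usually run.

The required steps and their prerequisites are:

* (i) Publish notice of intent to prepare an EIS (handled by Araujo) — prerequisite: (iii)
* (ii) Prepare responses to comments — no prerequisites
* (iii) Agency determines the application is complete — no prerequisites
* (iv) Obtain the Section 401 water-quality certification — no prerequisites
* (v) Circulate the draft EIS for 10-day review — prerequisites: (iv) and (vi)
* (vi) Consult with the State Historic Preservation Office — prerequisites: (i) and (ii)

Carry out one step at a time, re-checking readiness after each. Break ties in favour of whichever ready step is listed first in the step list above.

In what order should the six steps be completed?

(ii), (iii) and (iv) have no prerequisites; (ii) is listed earlier, so (ii) is first.
Ready: (iii) and (iv). (iii) is listed earlier → (iii).
Ready: (i) and (iv). (i) is listed earlier → (i).
Now (iv) and (vi) have their prerequisites met. (iv) is listed earlier, so (iv) next.
(vi) needed (i) and (ii), now all done → (vi).
(v) needed (iv) and (vi), now all done → (v).

(ii), (iii), (i), (iv), (vi), (v)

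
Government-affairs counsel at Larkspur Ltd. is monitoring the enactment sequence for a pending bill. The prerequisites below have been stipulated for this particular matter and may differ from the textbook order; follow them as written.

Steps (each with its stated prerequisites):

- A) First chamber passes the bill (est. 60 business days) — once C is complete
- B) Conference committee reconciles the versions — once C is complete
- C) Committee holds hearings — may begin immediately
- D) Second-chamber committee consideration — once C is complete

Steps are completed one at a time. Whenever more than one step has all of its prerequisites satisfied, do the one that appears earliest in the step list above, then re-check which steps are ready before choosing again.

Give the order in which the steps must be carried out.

C has no prerequisites → C first.
A, B and D are all available; A is listed earlier → A.
Now B and D have their prerequisites met. B is listed earlier, so B next.
That leaves D as the only ready step → D.

C, A, B, D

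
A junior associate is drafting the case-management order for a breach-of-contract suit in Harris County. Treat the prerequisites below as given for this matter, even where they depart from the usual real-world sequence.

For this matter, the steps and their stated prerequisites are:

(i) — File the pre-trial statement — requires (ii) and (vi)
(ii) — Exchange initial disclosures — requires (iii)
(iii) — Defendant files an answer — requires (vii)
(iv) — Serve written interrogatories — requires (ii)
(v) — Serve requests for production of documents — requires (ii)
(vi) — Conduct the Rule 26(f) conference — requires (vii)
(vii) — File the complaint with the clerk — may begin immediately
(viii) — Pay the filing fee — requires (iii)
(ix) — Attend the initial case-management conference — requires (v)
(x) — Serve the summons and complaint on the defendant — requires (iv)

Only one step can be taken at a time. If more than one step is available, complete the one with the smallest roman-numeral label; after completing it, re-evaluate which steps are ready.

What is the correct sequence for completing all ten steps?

(vii), (iii), (ii), (iv), (v), (vi), (i), (viii), (ix), (x)

(vii) is the only step with nothing outstanding, so it goes first.
Now (iii) and (vi) have their prerequisites met. (iii) has the earlier label, so (iii) next.
Now (ii), (vi) and (viii) have their prerequisites met. (ii) has the earlier label, so (ii) next.
Ready: (iv), (v), (vi) and (viii). (iv) has the earlier label → (iv).
(v), (vi), (viii) and (x) are all available; (v) has the earlier label → (v).
(ix) now also ready, so the ready set is {(vi), (viii), (ix), (x)}; (vi) has the earlier label → (vi).
Now (i), (viii), (ix) and (x) have their prerequisites met. (i) has the earlier label, so (i) next.
Ready: (viii), (ix) and (x). (viii) has the earlier label → (viii).
Ready: (ix) and (x). (ix) has the earlier label → (ix).
That leaves (x) as the only ready step → (x).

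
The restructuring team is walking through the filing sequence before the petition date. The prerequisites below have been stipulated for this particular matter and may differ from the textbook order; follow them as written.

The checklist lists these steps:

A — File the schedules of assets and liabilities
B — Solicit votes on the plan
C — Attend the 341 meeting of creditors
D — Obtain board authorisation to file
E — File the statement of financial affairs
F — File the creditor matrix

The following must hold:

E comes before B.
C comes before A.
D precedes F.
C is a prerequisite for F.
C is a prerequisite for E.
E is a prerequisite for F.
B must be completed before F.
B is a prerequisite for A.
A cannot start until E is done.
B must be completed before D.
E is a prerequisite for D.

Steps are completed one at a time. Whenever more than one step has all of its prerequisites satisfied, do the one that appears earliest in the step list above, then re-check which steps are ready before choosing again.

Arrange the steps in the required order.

Only C has no prerequisites, so it is first.
E needed C, now all done → E.
B needed E, now all done → B.
Ready: A and D. A is listed earlier → A.
Next only D has its prerequisites met → D.
Next only F has its prerequisites met → F.

C, E, B, A, D, F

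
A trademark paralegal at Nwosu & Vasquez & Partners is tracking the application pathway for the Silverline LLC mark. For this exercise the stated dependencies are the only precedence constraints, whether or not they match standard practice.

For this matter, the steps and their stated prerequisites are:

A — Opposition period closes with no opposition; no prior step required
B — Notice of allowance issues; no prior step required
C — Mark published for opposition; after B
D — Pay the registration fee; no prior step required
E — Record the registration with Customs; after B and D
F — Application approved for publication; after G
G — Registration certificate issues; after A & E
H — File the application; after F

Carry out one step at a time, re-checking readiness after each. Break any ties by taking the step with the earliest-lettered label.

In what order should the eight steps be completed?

A, B and D have no prerequisites; A has the earlier label, so A is first.
B and D are both available; B has the earlier label → B.
C now also ready, so the ready set is {C, D}; C has the earlier label → C.
D is the only step now ready → D.
E is the only step now ready → E.
That leaves G as the only ready step → G.
F is the only step now ready → F.
H is the only step now ready → H.

A, B, C, D, E, G, F, H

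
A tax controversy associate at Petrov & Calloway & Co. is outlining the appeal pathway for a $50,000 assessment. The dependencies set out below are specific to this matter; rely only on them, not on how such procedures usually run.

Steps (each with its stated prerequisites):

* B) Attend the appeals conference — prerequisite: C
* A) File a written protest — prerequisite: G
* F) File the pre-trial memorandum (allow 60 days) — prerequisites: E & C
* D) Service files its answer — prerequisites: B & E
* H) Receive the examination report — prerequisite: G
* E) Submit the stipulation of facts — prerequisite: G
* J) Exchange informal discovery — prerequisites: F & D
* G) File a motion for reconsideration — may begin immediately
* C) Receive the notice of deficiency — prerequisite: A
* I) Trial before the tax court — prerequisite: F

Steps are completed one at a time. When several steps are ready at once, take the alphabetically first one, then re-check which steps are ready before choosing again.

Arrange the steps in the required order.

G, A, C, B, E, D, F, H, I, J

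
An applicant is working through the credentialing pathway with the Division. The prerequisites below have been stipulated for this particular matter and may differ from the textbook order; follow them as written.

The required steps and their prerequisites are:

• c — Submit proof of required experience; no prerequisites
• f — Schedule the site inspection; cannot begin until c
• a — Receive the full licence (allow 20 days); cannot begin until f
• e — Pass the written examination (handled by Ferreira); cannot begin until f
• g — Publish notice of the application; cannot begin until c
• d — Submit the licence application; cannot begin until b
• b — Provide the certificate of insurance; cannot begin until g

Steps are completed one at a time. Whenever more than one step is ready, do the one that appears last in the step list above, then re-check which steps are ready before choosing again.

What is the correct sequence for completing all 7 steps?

c, g, b, d, f, e, a

Only c has no prerequisites, so it is first.
Now g and f have their prerequisites met. g is listed later, so g next.
Now b and f have their prerequisites met. b is listed later, so b next.
d and f are both available; d is listed later → d.
That leaves f as the only ready step → f.
Ready: e and a. e is listed later → e.
That leaves a as the only ready step → a.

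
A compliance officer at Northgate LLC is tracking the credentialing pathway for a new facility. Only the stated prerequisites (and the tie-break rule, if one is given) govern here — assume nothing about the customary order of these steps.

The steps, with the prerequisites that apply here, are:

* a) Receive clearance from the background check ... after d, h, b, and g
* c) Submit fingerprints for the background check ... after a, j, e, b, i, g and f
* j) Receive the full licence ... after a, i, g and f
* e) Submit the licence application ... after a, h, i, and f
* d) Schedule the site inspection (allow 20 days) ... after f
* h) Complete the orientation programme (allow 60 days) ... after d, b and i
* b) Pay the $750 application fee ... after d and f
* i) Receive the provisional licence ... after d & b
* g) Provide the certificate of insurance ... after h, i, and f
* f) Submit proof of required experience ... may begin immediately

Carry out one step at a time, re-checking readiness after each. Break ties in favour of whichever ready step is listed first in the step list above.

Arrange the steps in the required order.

f → d → b → i → h → g → a → j → e → c

f is the only step with nothing outstanding, so it goes first.
d needed f, now all done → d.
b is the only step now ready → b.
i needed d and b, now all done → i.
That leaves h as the only ready step → h.
g needed h, i and f, now all done → g.
That leaves a as the only ready step → a.
Now j and e have their prerequisites met. j is listed earlier, so j next.
e needed a, h, i and f, now all done → e.
Next only c has its prerequisites met → c.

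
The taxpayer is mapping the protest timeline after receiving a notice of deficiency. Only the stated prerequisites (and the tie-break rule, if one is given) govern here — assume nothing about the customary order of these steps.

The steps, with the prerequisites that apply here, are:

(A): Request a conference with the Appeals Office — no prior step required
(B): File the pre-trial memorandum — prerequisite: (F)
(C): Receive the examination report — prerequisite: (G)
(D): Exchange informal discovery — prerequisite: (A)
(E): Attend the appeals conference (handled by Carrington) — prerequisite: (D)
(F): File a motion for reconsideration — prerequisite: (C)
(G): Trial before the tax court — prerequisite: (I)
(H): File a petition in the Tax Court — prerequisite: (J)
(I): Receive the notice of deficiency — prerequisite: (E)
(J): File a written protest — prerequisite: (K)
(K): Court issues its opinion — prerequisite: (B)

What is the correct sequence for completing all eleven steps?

Only (A) has no prerequisites, so it is first.
Next only (D) has its prerequisites met → (D).
That leaves (E) as the only ready step → (E).
(I) needed (E), now all done → (I).
That leaves (G) as the only ready step → (G).
(C) needed (G), now all done → (C).
Next only (F) has its prerequisites met → (F).
That leaves (B) as the only ready step → (B).
(K) is the only step now ready → (K).
Next only (J) has its prerequisites met → (J).
That leaves (H) as the only ready step → (H).

(A), (D), (E), (I), (G), (C), (F), (B), (K), (J), (H)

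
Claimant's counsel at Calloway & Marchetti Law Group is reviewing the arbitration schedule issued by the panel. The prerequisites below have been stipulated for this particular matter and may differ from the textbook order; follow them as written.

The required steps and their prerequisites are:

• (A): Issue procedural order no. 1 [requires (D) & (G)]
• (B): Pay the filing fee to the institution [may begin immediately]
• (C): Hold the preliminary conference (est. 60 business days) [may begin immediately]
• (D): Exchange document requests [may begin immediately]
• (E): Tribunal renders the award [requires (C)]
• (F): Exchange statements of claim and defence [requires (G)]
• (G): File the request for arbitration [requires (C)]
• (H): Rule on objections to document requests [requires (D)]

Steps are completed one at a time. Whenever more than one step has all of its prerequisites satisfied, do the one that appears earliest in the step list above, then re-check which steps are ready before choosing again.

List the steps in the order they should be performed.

(B), (C), (D), (E), (G), (A), (F), (H)

Nothing is required for (B), (C) and (D). (B) is listed earlier → (B) first.
Ready: (C) and (D). (C) is listed earlier → (C).
Ready: (D), (E) and (G). (D) is listed earlier → (D).
Now (E), (G) and (H) have their prerequisites met. (E) is listed earlier, so (E) next.
(G) and (H) are both available; (G) is listed earlier → (G).
(A) and (F) now also ready, so the ready set is {(A), (F), (H)}; (A) is listed earlier → (A).
(F) and (H) are both available; (F) is listed earlier → (F).
That leaves (H) as the only ready step → (H).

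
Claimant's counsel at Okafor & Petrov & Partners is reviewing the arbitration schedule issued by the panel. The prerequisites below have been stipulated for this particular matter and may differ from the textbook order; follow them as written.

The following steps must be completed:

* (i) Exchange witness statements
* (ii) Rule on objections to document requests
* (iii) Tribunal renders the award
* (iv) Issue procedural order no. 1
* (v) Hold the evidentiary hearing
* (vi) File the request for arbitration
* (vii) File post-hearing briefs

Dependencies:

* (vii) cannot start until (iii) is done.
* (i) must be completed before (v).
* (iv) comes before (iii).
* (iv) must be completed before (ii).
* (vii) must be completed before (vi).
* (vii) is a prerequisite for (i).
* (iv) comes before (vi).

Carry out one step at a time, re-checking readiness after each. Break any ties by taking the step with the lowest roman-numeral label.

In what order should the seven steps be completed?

(iv) is the only step with nothing outstanding, so it goes first.
(ii) and (iii) are both available; (ii) has the earlier label → (ii).
That leaves (iii) as the only ready step → (iii).
(vii) needed (iii), now all done → (vii).
Now (i) and (vi) have their prerequisites met. (i) has the earlier label, so (i) next.
(v) now also ready, so the ready set is {(v), (vi)}; (v) has the earlier label → (v).
That leaves (vi) as the only ready step → (vi).

(iv), (ii), (iii), (vii), (i), (v), (vi)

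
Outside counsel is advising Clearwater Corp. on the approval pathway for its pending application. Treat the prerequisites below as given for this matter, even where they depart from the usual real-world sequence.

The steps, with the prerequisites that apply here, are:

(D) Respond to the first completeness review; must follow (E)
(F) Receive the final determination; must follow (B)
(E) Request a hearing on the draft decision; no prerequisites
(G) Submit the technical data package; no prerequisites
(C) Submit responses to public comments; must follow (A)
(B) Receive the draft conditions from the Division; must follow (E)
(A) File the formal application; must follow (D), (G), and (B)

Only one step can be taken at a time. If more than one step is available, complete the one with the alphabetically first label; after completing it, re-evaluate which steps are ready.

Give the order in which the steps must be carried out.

(E) and (G) have no prerequisites; (E) has the earlier label, so (E) is first.
Now (B), (D) and (G) have their prerequisites met. (B) has the earlier label, so (B) next.
Now (D), (F) and (G) have their prerequisites met. (D) has the earlier label, so (D) next.
Now (F) and (G) have their prerequisites met. (F) has the earlier label, so (F) next.
(G) is the only step now ready → (G).
That leaves (A) as the only ready step → (A).
(C) needed (A), now all done → (C).

(E), (B), (D), (F), (G), (A), (C)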